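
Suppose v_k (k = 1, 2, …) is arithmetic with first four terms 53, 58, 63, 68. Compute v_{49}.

293

Common difference d = 5.
v_k = 53 + (k - 1)·5.
v_{49} = 53 + 48·5 = 293.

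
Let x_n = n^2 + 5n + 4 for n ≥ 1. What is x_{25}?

x_{25} = 1·25^2 + 5·25 + 4 = 754.

754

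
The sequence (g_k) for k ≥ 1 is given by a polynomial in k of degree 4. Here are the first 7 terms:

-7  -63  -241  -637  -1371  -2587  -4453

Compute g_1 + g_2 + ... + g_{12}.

1st diffs: -56, -178, -396, -734, -1216, -1866.
2nd diffs: -122, -218, -338, -482, -650.
3rd diffs: -96, -120, -144, -168.
4th diffs: -24, -24, -24 (constant).
So g_k = -k^4 - 6k^3 + k - 1.
Continuing: …, -7161, -10927, -15991, -22617, …, g_{12} = -31093.
Summing k = 1..12 (12 terms) gives -97148.

-97148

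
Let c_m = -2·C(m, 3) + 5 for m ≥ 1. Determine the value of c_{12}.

-435

C(12, 3) = 220, so c_{12} = -435.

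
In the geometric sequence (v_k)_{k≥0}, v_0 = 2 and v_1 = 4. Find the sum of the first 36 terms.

137438953470

Common ratio r = 2.
v_k = 2·2^(k-0).
S = 2·(2^36 - 1)/(2 - 1) = 2·(68719476736 - 1)/(1) = 137438953470.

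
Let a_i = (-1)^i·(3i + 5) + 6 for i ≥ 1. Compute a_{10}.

41

(-1)^10 = 1; 3i + 5 at i=10 is 35; so a_{10} = 41.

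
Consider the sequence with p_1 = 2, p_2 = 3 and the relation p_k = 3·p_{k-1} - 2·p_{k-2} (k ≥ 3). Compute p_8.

129

p_3 = 5, p_4 = 9, p_5 = 17, p_6 = 33, p_7 = 65, p_8 = 129.
(Characteristic roots are 2 and 1.)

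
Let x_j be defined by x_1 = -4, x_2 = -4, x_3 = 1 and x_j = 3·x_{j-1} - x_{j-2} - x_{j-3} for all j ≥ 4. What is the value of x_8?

591

x_4 = 11, x_5 = 36, x_6 = 96, x_7 = 241, x_8 = 591.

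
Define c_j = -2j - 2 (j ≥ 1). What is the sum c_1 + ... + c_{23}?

Over j = 1..23: Σj = 276.
Total = (-2)·276 + (-2)·23 = -598.

-598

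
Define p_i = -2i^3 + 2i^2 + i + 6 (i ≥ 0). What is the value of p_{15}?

-6279

p_{15} = -2·15^3 + 2·15^2 + 1·15 + 6 = -6279.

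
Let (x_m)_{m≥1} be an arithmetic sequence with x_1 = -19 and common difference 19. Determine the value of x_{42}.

x_m = -19 + (m - 1)·19.
x_{42} = -19 + 41·19 = 760.

760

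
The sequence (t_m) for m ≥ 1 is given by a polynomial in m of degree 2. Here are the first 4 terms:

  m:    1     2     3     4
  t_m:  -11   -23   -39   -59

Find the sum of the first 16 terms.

-3856

1st diffs: -12, -16, -20.
2nd diffs: -4, -4 (constant).
Newton forward-difference form: t_m = -11 + (-12)·C(m-1,1) + (-4)·C(m-1,2).
Continuing: …, -83, -111, -143, -179, …, t_{16} = -611.
Summing m = 1..16 (16 terms) gives -3856.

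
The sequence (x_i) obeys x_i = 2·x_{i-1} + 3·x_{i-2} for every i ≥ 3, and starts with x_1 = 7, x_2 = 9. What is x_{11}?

x_3 = 39, x_4 = 105, x_5 = 327, x_6 = 969, x_7 = 2919, x_8 = 8745, x_9 = 26247, x_{10} = 78729, x_{11} = 236199.
(Characteristic roots are 3 and -1.)

236199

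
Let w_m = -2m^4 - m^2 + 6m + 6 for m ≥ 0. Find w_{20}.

-320274

w_{20} = -2·20^4 - 1·20^2 + 6·20 + 6 = -320274.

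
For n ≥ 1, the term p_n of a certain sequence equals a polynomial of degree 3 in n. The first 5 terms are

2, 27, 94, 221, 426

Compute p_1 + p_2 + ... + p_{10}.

1st diffs: 25, 67, 127, 205.
2nd diffs: 42, 60, 78.
3rd diffs: 18, 18 (constant).
So p_n = 3n^3 + 3n^2 - 5n + 1.
Continuing: …, 727, 1142, 1689, 2386, …, p_{10} = 3251.
Summing n = 1..10 (10 terms) gives 9965.

9965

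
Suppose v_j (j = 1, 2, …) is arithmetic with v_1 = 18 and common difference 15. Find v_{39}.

v_j = 18 + (j - 1)·15.
v_{39} = 18 + 38·15 = 588.

588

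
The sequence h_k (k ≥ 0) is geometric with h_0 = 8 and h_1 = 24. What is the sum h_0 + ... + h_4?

968

Common ratio r = 3.
h_k = 8·3^(k-0).
S = 8·(3^5 - 1)/(3 - 1) = 8·(243 - 1)/(2) = 968.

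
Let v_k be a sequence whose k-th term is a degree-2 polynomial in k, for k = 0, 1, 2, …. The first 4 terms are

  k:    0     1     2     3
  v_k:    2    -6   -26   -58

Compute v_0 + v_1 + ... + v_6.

-574

1st diffs: -8, -20, -32.
2nd diffs: -12, -12 (constant).
Newton forward-difference form: v_k = 2 + (-8)·C(k,1) + (-12)·C(k,2).
Continuing: -102, -158, -226.
Summing k = 0..6 (7 terms) gives -574.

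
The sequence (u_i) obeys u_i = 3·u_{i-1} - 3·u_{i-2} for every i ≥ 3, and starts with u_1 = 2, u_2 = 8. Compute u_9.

Applying the relation repeatedly:
u_3 = 18, u_4 = 30, u_5 = 36, u_6 = 18, u_7 = -54, u_8 = -216, u_9 = -486.

-486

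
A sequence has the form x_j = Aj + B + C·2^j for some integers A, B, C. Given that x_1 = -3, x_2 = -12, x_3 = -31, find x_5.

-149

Plug in j = 1, 2, 3: A + B + 2C = -3; 2A + B + 4C = -12; 3A + B + 8C = -31.
Subtracting the first from the second: A + 2C = -9.
Subtracting the second from the third: A + 4C = -19.
Solving: C = -5, A = 1, then B = 6.
Hence x_5 = 1·5 + 6 + (-5)·32 = -149.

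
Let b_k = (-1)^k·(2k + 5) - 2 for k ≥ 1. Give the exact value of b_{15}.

(-1)^15 = -1; 2k + 5 at k=15 is 35; so b_{15} = -37.

-37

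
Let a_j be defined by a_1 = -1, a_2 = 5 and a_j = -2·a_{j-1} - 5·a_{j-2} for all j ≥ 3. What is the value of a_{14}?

58765

Iterate the recurrence:
a_3 = -5;  a_4 = -15;  a_5 = 55;  …;  a_{11} = 5995;  a_{12} = 1185;  a_{13} = -32345;  a_{14} = 58765.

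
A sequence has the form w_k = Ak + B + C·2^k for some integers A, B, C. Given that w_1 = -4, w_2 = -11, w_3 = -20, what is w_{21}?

The three given values yield: A + B + 2C = -4; 2A + B + 4C = -11; 3A + B + 8C = -20.
Subtracting the first from the second: A + 2C = -7.
Subtracting the second from the third: A + 4C = -9.
Solving: C = -1, A = -5, then B = 3.
Hence w_{21} = -5·21 + 3 + (-1)·2097152 = -2097254.

-2097254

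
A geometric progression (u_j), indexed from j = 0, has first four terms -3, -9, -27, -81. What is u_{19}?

Common ratio r = 3.
u_j = (-3)·3^(j-0).
u_{19} = (-3)·3^19 = -3486784401.

-3486784401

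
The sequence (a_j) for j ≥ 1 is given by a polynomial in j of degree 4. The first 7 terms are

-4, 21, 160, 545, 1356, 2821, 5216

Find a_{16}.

137921

1st diffs: 25, 139, 385, 811, 1465, 2395.
2nd diffs: 114, 246, 426, 654, 930.
3rd diffs: 132, 180, 228, 276.
4th diffs: 48, 48, 48 (constant).
So a_j = 2j^4 + 2j^3 - 5j^2 - 4j + 1.
Evaluating at j = 16 gives a_{16} = 137921.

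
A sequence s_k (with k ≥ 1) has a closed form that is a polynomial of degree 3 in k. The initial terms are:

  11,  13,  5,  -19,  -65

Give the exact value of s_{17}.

-4517

1st diffs: 2, -8, -24, -46.
2nd diffs: -10, -16, -22.
3rd diffs: -6, -6 (constant).
Newton forward-difference form: s_k = 11 + 2·C(k-1,1) + (-10)·C(k-1,2) + (-6)·C(k-1,3).
At k = 17: k-1 = 16, so s_{17} = 11 + 32 - 1200 - 3360 = -4517.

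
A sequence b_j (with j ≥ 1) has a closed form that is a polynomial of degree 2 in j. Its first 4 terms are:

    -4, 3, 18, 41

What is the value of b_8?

213

1st diffs: 7, 15, 23.
2nd diffs: 8, 8 (constant).
Newton forward-difference form: b_j = -4 + 7·C(j-1,1) + 8·C(j-1,2).
At j = 8: j-1 = 7, so b_8 = -4 + 49 + 168 = 213.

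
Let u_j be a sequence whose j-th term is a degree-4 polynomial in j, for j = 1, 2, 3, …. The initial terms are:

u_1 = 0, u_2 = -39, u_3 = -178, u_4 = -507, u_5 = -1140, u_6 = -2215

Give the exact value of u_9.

-9832

1st diffs: -39, -139, -329, -633, -1075.
2nd diffs: -100, -190, -304, -442.
3rd diffs: -90, -114, -138.
4th diffs: -24, -24 (constant).
So u_j = -j^4 - 5j^3 + 5j^2 - 4j + 5.
Evaluating at j = 9 gives u_9 = -9832.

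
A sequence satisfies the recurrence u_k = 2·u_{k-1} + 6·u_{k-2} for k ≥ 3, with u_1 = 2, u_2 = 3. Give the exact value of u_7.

Applying the relation repeatedly:
u_3 = 18;  u_4 = 54;  u_5 = 216;  u_6 = 756;  u_7 = 2808.

2808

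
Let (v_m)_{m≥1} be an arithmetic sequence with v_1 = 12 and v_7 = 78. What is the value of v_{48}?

Common difference d = (78 - 12) / (7 - 1) = 11.
v_m = 12 + (m - 1)·11.
v_{48} = 12 + 47·11 = 529.

529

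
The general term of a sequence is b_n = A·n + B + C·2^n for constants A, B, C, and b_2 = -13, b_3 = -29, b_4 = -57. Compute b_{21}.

-6291533

Write the equations: 2A + B + 4C = -13; 3A + B + 8C = -29; 4A + B + 16C = -57.
Subtracting the first from the second: A + 4C = -16.
Subtracting the second from the third: A + 8C = -28.
Solving: C = -3, A = -4, then B = 7.
Therefore b_{21} = -84 + 7 + (-3)·2097152 = -6291533.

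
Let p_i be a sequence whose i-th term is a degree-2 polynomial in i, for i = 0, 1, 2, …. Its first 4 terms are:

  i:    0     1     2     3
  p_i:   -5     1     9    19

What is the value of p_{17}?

1st diffs: 6, 8, 10.
2nd diffs: 2, 2 (constant).
Newton forward-difference form: p_i = -5 + 6·C(i,1) + 2·C(i,2).
At i = 17: i = 17, so p_{17} = -5 + 102 + 272 = 369.

369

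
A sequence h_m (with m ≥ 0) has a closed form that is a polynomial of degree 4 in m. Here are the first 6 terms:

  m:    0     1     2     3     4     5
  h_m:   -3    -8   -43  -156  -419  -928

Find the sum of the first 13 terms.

-74217

1st diffs: -5, -35, -113, -263, -509.
2nd diffs: -30, -78, -150, -246.
3rd diffs: -48, -72, -96.
4th diffs: -24, -24 (constant).
So h_m = -m^4 - 2m^3 - 2m^2 - 3.
Continuing: …, -1803, -3188, -5251, -8184, …, h_{12} = -24483.
Summing m = 0..12 (13 terms) gives -74217.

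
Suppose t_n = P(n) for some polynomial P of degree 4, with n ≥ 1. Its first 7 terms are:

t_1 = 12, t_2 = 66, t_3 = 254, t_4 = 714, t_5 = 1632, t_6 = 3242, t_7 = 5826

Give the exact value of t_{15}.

1st diffs: 54, 188, 460, 918, 1610, 2584.
2nd diffs: 134, 272, 458, 692, 974.
3rd diffs: 138, 186, 234, 282.
4th diffs: 48, 48, 48 (constant).
So t_n = 2n^4 + 3n^3 - n^2 + 6n + 2.
Evaluating at n = 15 gives t_{15} = 111242.

111242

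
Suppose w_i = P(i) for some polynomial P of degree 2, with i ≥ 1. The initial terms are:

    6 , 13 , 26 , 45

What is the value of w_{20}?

1st diffs: 7, 13, 19.
2nd diffs: 6, 6 (constant).
Newton forward-difference form: w_i = 6 + 7·C(i-1,1) + 6·C(i-1,2).
At i = 20: i-1 = 19, so w_{20} = 6 + 133 + 1026 = 1165.

1165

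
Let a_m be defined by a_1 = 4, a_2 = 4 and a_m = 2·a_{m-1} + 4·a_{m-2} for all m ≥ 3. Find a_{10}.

Iterate the recurrence:
a_3 = 24, a_4 = 64, a_5 = 224, a_6 = 704, a_7 = 2304, a_8 = 7424, a_9 = 24064, a_{10} = 77824.

77824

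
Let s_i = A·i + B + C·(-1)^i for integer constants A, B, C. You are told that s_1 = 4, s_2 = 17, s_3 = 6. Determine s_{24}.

The three given values yield: A + B - C = 4; 2A + B + C = 17; 3A + B - C = 6.
Subtracting the first from the second: A + 2C = 13.
Subtracting the second from the third: A - 2C = -11.
Solving: C = 6, A = 1, then B = 9.
Hence s_{24} = 1·24 + 9 + 6·1 = 39.

39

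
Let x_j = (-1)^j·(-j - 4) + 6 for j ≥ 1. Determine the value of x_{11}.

(-1)^11 = -1; -j - 4 at j=11 is -15; so x_{11} = 21.

21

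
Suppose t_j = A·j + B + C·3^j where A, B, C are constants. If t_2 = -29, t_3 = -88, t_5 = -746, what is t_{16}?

-129140235

Plug in j = 2, 3, 5: 2A + B + 9C = -29; 3A + B + 27C = -88; 5A + B + 243C = -746.
Subtracting the first from the second: A + 18C = -59.
Subtracting the second from the third: 2A + 216C = -658.
Solving: C = -3, A = -5, then B = 8.
So t_j = -5·j + 8 + (-3)·3^j; at j=16 this is -129140235.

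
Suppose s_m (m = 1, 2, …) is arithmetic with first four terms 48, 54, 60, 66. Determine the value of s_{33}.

240

Common difference d = 6.
s_m = 48 + (m - 1)·6.
s_{33} = 48 + 32·6 = 240.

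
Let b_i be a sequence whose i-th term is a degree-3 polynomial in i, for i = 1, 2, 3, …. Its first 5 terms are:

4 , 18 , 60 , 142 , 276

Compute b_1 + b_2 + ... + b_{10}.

6550

1st diffs: 14, 42, 82, 134.
2nd diffs: 28, 40, 52.
3rd diffs: 12, 12 (constant).
Newton forward-difference form: b_i = 4 + 14·C(i-1,1) + 28·C(i-1,2) + 12·C(i-1,3).
Continuing: …, 474, 748, 1110, 1572, …, b_{10} = 2146.
Summing i = 1..10 (10 terms) gives 6550.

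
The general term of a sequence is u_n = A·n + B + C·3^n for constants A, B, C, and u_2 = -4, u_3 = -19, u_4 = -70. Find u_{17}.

Plug in n = 2, 3, 4: 2A + B + 9C = -4; 3A + B + 27C = -19; 4A + B + 81C = -70.
Subtracting the first from the second: A + 18C = -15.
Subtracting the second from the third: A + 54C = -51.
Solving: C = -1, A = 3, then B = -1.
So u_n = 3·n + (-1) + (-1)·3^n; at n=17 this is -129140113.

-129140113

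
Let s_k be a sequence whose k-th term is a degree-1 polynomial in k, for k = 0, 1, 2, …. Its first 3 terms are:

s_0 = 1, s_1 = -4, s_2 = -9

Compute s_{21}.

1st diffs: -5, -5 (constant).
So s_k = -5k + 1.
Evaluating at k = 21 gives s_{21} = -104.

-104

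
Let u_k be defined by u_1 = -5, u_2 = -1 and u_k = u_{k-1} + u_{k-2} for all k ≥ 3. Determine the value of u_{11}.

-225

Applying the relation repeatedly:
u_3 = -6; u_4 = -7; u_5 = -13; u_6 = -20; u_7 = -33; u_8 = -53; u_9 = -86; u_{10} = -139; u_{11} = -225.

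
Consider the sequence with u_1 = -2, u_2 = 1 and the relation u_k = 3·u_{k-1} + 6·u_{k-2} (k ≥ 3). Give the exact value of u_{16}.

-1238942061

Iterate the recurrence:
u_3 = -9  u_4 = -21  u_5 = -117  …  u_{13} = -14822757  u_{14} = -64808829  u_{15} = -283363029  u_{16} = -1238942061.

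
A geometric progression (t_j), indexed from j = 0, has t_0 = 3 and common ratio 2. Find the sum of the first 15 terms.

98301

t_j = 3·2^(j-0).
S = 3·(2^15 - 1)/(2 - 1) = 3·(32768 - 1)/(1) = 98301.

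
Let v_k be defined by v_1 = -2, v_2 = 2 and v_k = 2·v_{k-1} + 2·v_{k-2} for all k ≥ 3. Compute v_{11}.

3584

v_3 = 0, v_4 = 4, v_5 = 8, v_6 = 24, v_7 = 64, v_8 = 176, v_9 = 480, v_{10} = 1312, v_{11} = 3584.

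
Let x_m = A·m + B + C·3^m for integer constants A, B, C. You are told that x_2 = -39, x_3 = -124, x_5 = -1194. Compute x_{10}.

Plug in m = 2, 3, 5: 2A + B + 9C = -39; 3A + B + 27C = -124; 5A + B + 243C = -1194.
Subtracting the first from the second: A + 18C = -85.
Subtracting the second from the third: 2A + 216C = -1070.
Solving: C = -5, A = 5, then B = -4.
Therefore x_{10} = 50 + (-4) + (-5)·59049 = -295199.

-295199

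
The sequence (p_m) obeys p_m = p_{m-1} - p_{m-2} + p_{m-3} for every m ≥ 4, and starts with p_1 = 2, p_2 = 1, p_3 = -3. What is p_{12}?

Iterate the recurrence:
p_4 = -2, p_5 = 2, p_6 = 1, p_7 = -3, p_8 = -2, p_9 = 2, p_{10} = 1, p_{11} = -3, p_{12} = -2.

-2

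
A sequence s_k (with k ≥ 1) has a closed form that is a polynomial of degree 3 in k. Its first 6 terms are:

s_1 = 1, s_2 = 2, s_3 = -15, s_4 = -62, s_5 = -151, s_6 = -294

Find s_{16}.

-7334

1st diffs: 1, -17, -47, -89, -143.
2nd diffs: -18, -30, -42, -54.
3rd diffs: -12, -12, -12 (constant).
Newton forward-difference form: s_k = 1 + 1·C(k-1,1) + (-18)·C(k-1,2) + (-12)·C(k-1,3).
At k = 16: k-1 = 15, so s_{16} = 1 + 15 - 1890 - 5460 = -7334.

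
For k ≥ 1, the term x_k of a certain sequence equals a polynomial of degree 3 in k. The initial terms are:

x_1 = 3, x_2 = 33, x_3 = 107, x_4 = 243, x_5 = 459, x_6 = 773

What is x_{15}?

1st diffs: 30, 74, 136, 216, 314.
2nd diffs: 44, 62, 80, 98.
3rd diffs: 18, 18, 18 (constant).
So x_k = 3k^3 + 4k^2 - 3k - 1.
Evaluating at k = 15 gives x_{15} = 10979.

10979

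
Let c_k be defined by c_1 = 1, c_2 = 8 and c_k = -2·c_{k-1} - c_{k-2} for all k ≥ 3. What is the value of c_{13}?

-107

c_3 = -17  c_4 = 26  c_5 = -35  …  c_{10} = 80  c_{11} = -89  c_{12} = 98  c_{13} = -107.
(Characteristic roots are -1 and -1.)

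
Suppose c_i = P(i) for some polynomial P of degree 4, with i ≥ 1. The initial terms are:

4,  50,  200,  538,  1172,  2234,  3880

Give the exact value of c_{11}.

20264

1st diffs: 46, 150, 338, 634, 1062, 1646.
2nd diffs: 104, 188, 296, 428, 584.
3rd diffs: 84, 108, 132, 156.
4th diffs: 24, 24, 24 (constant).
So c_i = i^4 + 4i^3 + 3i^2 - 6i + 2.
Evaluating at i = 11 gives c_{11} = 20264.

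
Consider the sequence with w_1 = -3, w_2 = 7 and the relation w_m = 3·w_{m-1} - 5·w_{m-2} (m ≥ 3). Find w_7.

Compute successive terms:
w_3 = 36; w_4 = 73; w_5 = 39; w_6 = -248; w_7 = -939.

-939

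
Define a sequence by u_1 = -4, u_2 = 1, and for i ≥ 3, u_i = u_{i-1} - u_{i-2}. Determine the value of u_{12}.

Iterate the recurrence:
u_3 = 5;  u_4 = 4;  u_5 = -1;  u_6 = -5;  u_7 = -4;  u_8 = 1;  u_9 = 5;  u_{10} = 4;  u_{11} = -1;  u_{12} = -5.

-5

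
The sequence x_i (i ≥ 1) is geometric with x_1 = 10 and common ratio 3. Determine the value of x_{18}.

1291401630

x_i = 10·3^(i-1).
x_{18} = 10·3^17 = 1291401630.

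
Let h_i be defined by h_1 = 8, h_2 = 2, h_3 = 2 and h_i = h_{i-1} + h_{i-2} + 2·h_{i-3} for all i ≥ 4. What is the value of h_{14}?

Step forward from the initial values:
h_4 = 20, h_5 = 26, h_6 = 50, …, h_{11} = 1754, h_{12} = 3506, h_{13} = 7028, h_{14} = 14042.

14042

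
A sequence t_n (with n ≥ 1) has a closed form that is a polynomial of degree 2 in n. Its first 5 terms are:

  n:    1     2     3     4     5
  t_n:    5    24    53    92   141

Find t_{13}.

1st diffs: 19, 29, 39, 49.
2nd diffs: 10, 10, 10 (constant).
Newton forward-difference form: t_n = 5 + 19·C(n-1,1) + 10·C(n-1,2).
At n = 13: n-1 = 12, so t_{13} = 5 + 228 + 660 = 893.

893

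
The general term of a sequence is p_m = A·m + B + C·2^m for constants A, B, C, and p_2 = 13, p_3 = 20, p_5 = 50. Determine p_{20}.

At m = 2, 3, 5: 2A + B + 4C = 13; 3A + B + 8C = 20; 5A + B + 32C = 50.
Subtracting the first from the second: A + 4C = 7.
Subtracting the second from the third: 2A + 24C = 30.
Solving: C = 1, A = 3, then B = 3.
So p_m = 3·m + 3 + 1·2^m; at m=20 this is 1048639.

1048639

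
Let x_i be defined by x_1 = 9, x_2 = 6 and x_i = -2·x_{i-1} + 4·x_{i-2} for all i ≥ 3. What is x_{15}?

15826944

Iterate the recurrence:
x_3 = 24  x_4 = -24  x_5 = 144  …  x_{12} = -466944  x_{13} = 1511424  x_{14} = -4890624  x_{15} = 15826944.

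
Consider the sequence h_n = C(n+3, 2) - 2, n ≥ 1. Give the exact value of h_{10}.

C(13, 2) = 78, so h_{10} = 76.

76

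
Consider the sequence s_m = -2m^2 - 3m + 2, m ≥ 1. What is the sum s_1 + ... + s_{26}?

-13403

Over m = 1..26: Σm = 351, Σm² = 6201.
Total = (-2)·6201 + (-3)·351 + (2)·26 = -13403.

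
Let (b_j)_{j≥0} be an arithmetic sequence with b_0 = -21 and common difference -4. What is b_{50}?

-221

b_j = -21 + (j - 0)·(-4).
b_{50} = -21 + 50·(-4) = -221.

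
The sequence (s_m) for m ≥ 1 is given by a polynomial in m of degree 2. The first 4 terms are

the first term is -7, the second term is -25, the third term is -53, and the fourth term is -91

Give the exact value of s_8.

-343

1st diffs: -18, -28, -38.
2nd diffs: -10, -10 (constant).
Newton forward-difference form: s_m = -7 + (-18)·C(m-1,1) + (-10)·C(m-1,2).
At m = 8: m-1 = 7, so s_8 = -7 - 126 - 210 = -343.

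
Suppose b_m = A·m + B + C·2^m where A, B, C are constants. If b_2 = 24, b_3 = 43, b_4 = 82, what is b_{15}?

The three given values yield: 2A + B + 4C = 24; 3A + B + 8C = 43; 4A + B + 16C = 82.
Subtracting the first from the second: A + 4C = 19.
Subtracting the second from the third: A + 8C = 39.
Solving: C = 5, A = -1, then B = 6.
So b_m = -1·m + 6 + 5·2^m; at m=15 this is 163831.

163831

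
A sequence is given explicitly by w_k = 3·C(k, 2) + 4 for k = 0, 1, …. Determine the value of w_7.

67

C(7, 2) = 21, so w_7 = 67.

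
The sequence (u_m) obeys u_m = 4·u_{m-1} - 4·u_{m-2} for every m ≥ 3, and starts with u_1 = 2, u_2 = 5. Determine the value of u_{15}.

147456

Applying the relation repeatedly:
u_3 = 12  u_4 = 28  u_5 = 64  …  u_{12} = 15360  u_{13} = 32768  u_{14} = 69632  u_{15} = 147456.
(Characteristic roots are 2 and 2.)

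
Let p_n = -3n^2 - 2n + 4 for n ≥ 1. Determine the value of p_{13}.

-529

p_{13} = -3·13^2 - 2·13 + 4 = -529.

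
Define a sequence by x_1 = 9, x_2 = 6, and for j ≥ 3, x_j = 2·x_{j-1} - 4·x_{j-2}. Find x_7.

Applying the relation repeatedly:
x_3 = -24, x_4 = -72, x_5 = -48, x_6 = 192, x_7 = 576.

576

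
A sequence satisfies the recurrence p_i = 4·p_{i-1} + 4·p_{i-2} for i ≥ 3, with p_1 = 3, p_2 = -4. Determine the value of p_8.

-16384

Step forward from the initial values:
p_3 = -4  p_4 = -32  p_5 = -144  p_6 = -704  p_7 = -3392  p_8 = -16384.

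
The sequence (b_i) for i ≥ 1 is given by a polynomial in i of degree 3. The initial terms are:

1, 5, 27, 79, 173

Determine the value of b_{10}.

1693

1st diffs: 4, 22, 52, 94.
2nd diffs: 18, 30, 42.
3rd diffs: 12, 12 (constant).
Newton forward-difference form: b_i = 1 + 4·C(i-1,1) + 18·C(i-1,2) + 12·C(i-1,3).
At i = 10: i-1 = 9, so b_{10} = 1 + 36 + 648 + 1008 = 1693.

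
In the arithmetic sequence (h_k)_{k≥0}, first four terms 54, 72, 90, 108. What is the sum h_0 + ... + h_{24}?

Common difference d = 18.
h_k = 54 + (k - 0)·18.
h_{24} = 486; S = 25·(54 + 486)/2 = 6750.

6750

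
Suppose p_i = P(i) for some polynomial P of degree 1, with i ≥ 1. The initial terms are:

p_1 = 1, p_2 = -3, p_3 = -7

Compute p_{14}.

-51

1st diffs: -4, -4 (constant).
So p_i = -4i + 5.
Evaluating at i = 14 gives p_{14} = -51.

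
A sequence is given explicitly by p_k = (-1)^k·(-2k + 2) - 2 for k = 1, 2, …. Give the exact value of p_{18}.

(-1)^18 = 1; -2k + 2 at k=18 is -34; so p_{18} = -36.

-36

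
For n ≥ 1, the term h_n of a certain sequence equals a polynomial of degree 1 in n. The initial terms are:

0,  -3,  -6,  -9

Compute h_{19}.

-54

1st diffs: -3, -3, -3 (constant).
So h_n = -3n + 3.
Evaluating at n = 19 gives h_{19} = -54.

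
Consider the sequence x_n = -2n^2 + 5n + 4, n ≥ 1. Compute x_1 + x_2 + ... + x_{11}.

Over n = 1..11: Σn = 66, Σn² = 506.
Total = (-2)·506 + (5)·66 + (4)·11 = -638.

-638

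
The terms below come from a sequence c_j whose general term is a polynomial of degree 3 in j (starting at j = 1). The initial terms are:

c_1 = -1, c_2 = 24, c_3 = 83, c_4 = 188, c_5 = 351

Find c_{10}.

2456

1st diffs: 25, 59, 105, 163.
2nd diffs: 34, 46, 58.
3rd diffs: 12, 12 (constant).
So c_j = 2j^3 + 5j^2 - 4j - 4.
Evaluating at j = 10 gives c_{10} = 2456.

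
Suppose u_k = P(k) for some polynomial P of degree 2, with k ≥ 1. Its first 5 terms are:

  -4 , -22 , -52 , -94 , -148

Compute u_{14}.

-1174

1st diffs: -18, -30, -42, -54.
2nd diffs: -12, -12, -12 (constant).
Newton forward-difference form: u_k = -4 + (-18)·C(k-1,1) + (-12)·C(k-1,2).
At k = 14: k-1 = 13, so u_{14} = -4 - 234 - 936 = -1174.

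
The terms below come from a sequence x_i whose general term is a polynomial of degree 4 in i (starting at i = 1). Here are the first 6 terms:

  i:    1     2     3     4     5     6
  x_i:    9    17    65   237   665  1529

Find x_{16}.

108069

1st diffs: 8, 48, 172, 428, 864.
2nd diffs: 40, 124, 256, 436.
3rd diffs: 84, 132, 180.
4th diffs: 48, 48 (constant).
Newton forward-difference form: x_i = 9 + 8·C(i-1,1) + 40·C(i-1,2) + 84·C(i-1,3) + 48·C(i-1,4).
At i = 16: i-1 = 15, so x_{16} = 9 + 120 + 4200 + 38220 + 65520 = 108069.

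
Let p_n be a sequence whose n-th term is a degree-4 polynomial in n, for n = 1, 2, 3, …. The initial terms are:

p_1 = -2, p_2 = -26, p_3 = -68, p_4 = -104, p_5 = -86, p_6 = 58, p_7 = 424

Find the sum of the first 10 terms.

1st diffs: -24, -42, -36, 18, 144, 366.
2nd diffs: -18, 6, 54, 126, 222.
3rd diffs: 24, 48, 72, 96.
4th diffs: 24, 24, 24 (constant).
So p_n = n^4 - 6n^3 + 2n^2 - 3n + 4.
Continuing: 1132, 2326, 4174.
Summing n = 1..10 (10 terms) gives 7828.

7828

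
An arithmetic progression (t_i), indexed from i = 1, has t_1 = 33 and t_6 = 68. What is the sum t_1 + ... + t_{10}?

645

Common difference d = (68 - 33) / (6 - 1) = 7.
t_i = 33 + (i - 1)·7.
t_{10} = 96; S = 10·(33 + 96)/2 = 645.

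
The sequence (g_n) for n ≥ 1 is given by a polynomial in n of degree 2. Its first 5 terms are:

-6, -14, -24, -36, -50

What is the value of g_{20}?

-500

1st diffs: -8, -10, -12, -14.
2nd diffs: -2, -2, -2 (constant).
Newton forward-difference form: g_n = -6 + (-8)·C(n-1,1) + (-2)·C(n-1,2).
At n = 20: n-1 = 19, so g_{20} = -6 - 152 - 342 = -500.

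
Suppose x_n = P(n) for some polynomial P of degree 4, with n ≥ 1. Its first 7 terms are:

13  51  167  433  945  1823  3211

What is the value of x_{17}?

93981

1st diffs: 38, 116, 266, 512, 878, 1388.
2nd diffs: 78, 150, 246, 366, 510.
3rd diffs: 72, 96, 120, 144.
4th diffs: 24, 24, 24 (constant).
Newton forward-difference form: x_n = 13 + 38·C(n-1,1) + 78·C(n-1,2) + 72·C(n-1,3) + 24·C(n-1,4).
At n = 17: n-1 = 16, so x_{17} = 13 + 608 + 9360 + 40320 + 43680 = 93981.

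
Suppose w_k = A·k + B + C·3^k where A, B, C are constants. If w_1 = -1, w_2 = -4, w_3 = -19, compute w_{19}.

At k = 1, 2, 3: A + B + 3C = -1; 2A + B + 9C = -4; 3A + B + 27C = -19.
Subtracting the first from the second: A + 6C = -3.
Subtracting the second from the third: A + 18C = -15.
Solving: C = -1, A = 3, then B = -1.
So w_k = 3·k + (-1) + (-1)·3^k; at k=19 this is -1162261411.

-1162261411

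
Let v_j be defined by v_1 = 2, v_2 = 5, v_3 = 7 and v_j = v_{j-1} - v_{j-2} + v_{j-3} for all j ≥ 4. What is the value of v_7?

v_4 = 4, v_5 = 2, v_6 = 5, v_7 = 7.

7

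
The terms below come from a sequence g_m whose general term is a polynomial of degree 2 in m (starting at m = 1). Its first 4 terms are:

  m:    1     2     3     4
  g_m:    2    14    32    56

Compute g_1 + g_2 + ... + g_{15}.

1st diffs: 12, 18, 24.
2nd diffs: 6, 6 (constant).
So g_m = 3m^2 + 3m - 4.
Continuing: …, 86, 122, 164, 212, …, g_{15} = 716.
Summing m = 1..15 (15 terms) gives 4020.

4020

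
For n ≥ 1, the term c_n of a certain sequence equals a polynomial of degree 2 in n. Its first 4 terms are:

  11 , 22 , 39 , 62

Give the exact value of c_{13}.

539

1st diffs: 11, 17, 23.
2nd diffs: 6, 6 (constant).
Newton forward-difference form: c_n = 11 + 11·C(n-1,1) + 6·C(n-1,2).
At n = 13: n-1 = 12, so c_{13} = 11 + 132 + 396 = 539.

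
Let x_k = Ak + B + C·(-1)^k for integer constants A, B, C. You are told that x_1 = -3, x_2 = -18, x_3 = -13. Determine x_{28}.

-148

Plug in k = 1, 2, 3: A + B - C = -3; 2A + B + C = -18; 3A + B - C = -13.
Subtracting the first from the second: A + 2C = -15.
Subtracting the second from the third: A - 2C = 5.
Solving: C = -5, A = -5, then B = -3.
So x_k = -5·k + (-3) + (-5)·(-1)^k; at k=28 this is -148.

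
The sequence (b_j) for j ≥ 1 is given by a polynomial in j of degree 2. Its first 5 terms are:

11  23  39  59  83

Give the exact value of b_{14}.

1st diffs: 12, 16, 20, 24.
2nd diffs: 4, 4, 4 (constant).
So b_j = 2j^2 + 6j + 3.
Evaluating at j = 14 gives b_{14} = 479.

479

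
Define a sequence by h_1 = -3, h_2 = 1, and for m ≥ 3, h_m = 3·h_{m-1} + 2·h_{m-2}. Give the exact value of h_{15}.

Step forward from the initial values:
h_3 = -3, h_4 = -7, h_5 = -27, …, h_{12} = -194215, h_{13} = -691707, h_{14} = -2463551, h_{15} = -8774067.

-8774067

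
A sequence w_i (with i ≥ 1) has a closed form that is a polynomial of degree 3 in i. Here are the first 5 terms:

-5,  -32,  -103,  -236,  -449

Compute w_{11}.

1st diffs: -27, -71, -133, -213.
2nd diffs: -44, -62, -80.
3rd diffs: -18, -18 (constant).
Newton forward-difference form: w_i = -5 + (-27)·C(i-1,1) + (-44)·C(i-1,2) + (-18)·C(i-1,3).
At i = 11: i-1 = 10, so w_{11} = -5 - 270 - 1980 - 2160 = -4415.

-4415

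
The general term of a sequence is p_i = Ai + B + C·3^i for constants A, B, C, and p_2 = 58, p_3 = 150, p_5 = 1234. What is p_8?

32830

Write the equations: 2A + B + 9C = 58; 3A + B + 27C = 150; 5A + B + 243C = 1234.
Subtracting the first from the second: A + 18C = 92.
Subtracting the second from the third: 2A + 216C = 1084.
Solving: C = 5, A = 2, then B = 9.
Hence p_8 = 2·8 + 9 + 5·6561 = 32830.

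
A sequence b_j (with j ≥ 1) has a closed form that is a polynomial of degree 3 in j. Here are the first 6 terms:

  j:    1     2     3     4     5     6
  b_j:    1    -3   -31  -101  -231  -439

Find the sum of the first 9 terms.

-4419

1st diffs: -4, -28, -70, -130, -208.
2nd diffs: -24, -42, -60, -78.
3rd diffs: -18, -18, -18 (constant).
Newton forward-difference form: b_j = 1 + (-4)·C(j-1,1) + (-24)·C(j-1,2) + (-18)·C(j-1,3).
Continuing: -743, -1161, -1711.
Summing j = 1..9 (9 terms) gives -4419.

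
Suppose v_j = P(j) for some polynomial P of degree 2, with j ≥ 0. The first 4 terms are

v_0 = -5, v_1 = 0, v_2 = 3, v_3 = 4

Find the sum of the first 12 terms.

-170

1st diffs: 5, 3, 1.
2nd diffs: -2, -2 (constant).
Newton forward-difference form: v_j = -5 + 5·C(j,1) + (-2)·C(j,2).
Continuing: …, 3, 0, -5, -12, …, v_{11} = -60.
Summing j = 0..11 (12 terms) gives -170.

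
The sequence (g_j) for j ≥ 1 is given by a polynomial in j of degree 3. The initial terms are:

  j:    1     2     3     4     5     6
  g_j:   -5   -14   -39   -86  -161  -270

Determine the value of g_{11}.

-1535

1st diffs: -9, -25, -47, -75, -109.
2nd diffs: -16, -22, -28, -34.
3rd diffs: -6, -6, -6 (constant).
Newton forward-difference form: g_j = -5 + (-9)·C(j-1,1) + (-16)·C(j-1,2) + (-6)·C(j-1,3).
At j = 11: j-1 = 10, so g_{11} = -5 - 90 - 720 - 720 = -1535.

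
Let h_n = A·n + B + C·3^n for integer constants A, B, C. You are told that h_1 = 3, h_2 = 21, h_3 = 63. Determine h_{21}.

Write the equations: A + B + 3C = 3; 2A + B + 9C = 21; 3A + B + 27C = 63.
Subtracting the first from the second: A + 6C = 18.
Subtracting the second from the third: A + 18C = 42.
Solving: C = 2, A = 6, then B = -9.
Hence h_{21} = 6·21 + (-9) + 2·10460353203 = 20920706523.

20920706523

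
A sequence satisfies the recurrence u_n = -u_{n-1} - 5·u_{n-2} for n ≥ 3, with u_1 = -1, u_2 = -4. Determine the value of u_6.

Iterate the recurrence:
u_3 = 9  u_4 = 11  u_5 = -56  u_6 = 1.

1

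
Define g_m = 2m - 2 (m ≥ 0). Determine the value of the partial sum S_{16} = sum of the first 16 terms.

Over m = 0..15: Σm = 120.
Total = (2)·120 + (-2)·16 = 208.

208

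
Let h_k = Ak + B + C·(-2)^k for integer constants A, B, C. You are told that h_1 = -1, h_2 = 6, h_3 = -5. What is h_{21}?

-2097131

At k = 1, 2, 3: A + B - 2C = -1; 2A + B + 4C = 6; 3A + B - 8C = -5.
Subtracting the first from the second: A + 6C = 7.
Subtracting the second from the third: A - 12C = -11.
Solving: C = 1, A = 1, then B = 0.
So h_k = 1·k + 0 + 1·(-2)^k; at k=21 this is -2097131.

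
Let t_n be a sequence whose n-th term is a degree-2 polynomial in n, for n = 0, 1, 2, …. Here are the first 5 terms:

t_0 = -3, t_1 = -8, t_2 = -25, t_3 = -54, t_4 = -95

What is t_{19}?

-2150

1st diffs: -5, -17, -29, -41.
2nd diffs: -12, -12, -12 (constant).
Newton forward-difference form: t_n = -3 + (-5)·C(n,1) + (-12)·C(n,2).
At n = 19: n = 19, so t_{19} = -3 - 95 - 2052 = -2150.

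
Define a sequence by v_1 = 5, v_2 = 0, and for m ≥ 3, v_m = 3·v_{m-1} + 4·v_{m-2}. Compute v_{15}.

268435460

Step forward from the initial values:
v_3 = 20;  v_4 = 60;  v_5 = 260;  …;  v_{12} = 4194300;  v_{13} = 16777220;  v_{14} = 67108860;  v_{15} = 268435460.
(Characteristic roots are 4 and -1.)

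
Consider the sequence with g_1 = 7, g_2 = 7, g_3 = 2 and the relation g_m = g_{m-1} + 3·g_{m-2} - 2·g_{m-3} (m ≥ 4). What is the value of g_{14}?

Step forward from the initial values:
g_4 = 9; g_5 = 1; g_6 = 24; …; g_{11} = 293; g_{12} = 1008; g_{13} = 1333; g_{14} = 3771.

3771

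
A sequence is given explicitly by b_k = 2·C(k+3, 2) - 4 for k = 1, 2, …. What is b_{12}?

206

C(15, 2) = 105, so b_{12} = 206.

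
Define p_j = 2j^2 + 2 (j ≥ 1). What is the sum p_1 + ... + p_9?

Over j = 1..9: Σj = 45, Σj² = 285.
Total = (2)·285 + (2)·9 = 588.

588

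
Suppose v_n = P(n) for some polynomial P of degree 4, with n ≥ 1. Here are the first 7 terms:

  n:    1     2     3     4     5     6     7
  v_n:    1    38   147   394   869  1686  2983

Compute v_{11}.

1st diffs: 37, 109, 247, 475, 817, 1297.
2nd diffs: 72, 138, 228, 342, 480.
3rd diffs: 66, 90, 114, 138.
4th diffs: 24, 24, 24 (constant).
Newton forward-difference form: v_n = 1 + 37·C(n-1,1) + 72·C(n-1,2) + 66·C(n-1,3) + 24·C(n-1,4).
At n = 11: n-1 = 10, so v_{11} = 1 + 370 + 3240 + 7920 + 5040 = 16571.

16571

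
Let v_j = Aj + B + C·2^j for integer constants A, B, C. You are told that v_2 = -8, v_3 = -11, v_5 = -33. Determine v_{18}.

Plug in j = 2, 3, 5: 2A + B + 4C = -8; 3A + B + 8C = -11; 5A + B + 32C = -33.
Subtracting the first from the second: A + 4C = -3.
Subtracting the second from the third: 2A + 24C = -22.
Solving: C = -1, A = 1, then B = -6.
Hence v_{18} = 1·18 + (-6) + (-1)·262144 = -262132.

-262132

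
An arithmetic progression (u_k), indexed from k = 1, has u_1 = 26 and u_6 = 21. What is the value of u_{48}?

Common difference d = (21 - 26) / (6 - 1) = -1.
u_k = 26 + (k - 1)·(-1).
u_{48} = 26 + 47·(-1) = -21.

-21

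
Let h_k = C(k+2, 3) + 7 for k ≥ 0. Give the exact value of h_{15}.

C(17, 3) = 680, so h_{15} = 687.

687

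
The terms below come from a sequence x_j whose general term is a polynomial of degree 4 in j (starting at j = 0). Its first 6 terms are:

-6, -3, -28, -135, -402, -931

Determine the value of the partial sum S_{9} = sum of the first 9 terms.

-12126

1st diffs: 3, -25, -107, -267, -529.
2nd diffs: -28, -82, -160, -262.
3rd diffs: -54, -78, -102.
4th diffs: -24, -24 (constant).
Newton forward-difference form: x_j = -6 + 3·C(j,1) + (-28)·C(j,2) + (-54)·C(j,3) + (-24)·C(j,4).
Continuing: -1848, -3303, -5470.
Summing j = 0..8 (9 terms) gives -12126.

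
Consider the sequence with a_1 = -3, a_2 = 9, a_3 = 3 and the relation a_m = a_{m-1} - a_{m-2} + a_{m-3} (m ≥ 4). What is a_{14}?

Iterate the recurrence:
a_4 = -9, a_5 = -3, a_6 = 9, …, a_{11} = 3, a_{12} = -9, a_{13} = -3, a_{14} = 9.

9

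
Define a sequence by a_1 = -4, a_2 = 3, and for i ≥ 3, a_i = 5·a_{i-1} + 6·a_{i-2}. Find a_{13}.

-310968909

Iterate the recurrence:
a_3 = -9  a_4 = -27  a_5 = -189  …  a_{10} = -1439667  a_{11} = -8638029  a_{12} = -51828147  a_{13} = -310968909.
(Characteristic roots are 6 and -1.)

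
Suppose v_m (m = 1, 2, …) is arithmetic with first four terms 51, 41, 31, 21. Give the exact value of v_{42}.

-359

Common difference d = -10.
v_m = 51 + (m - 1)·(-10).
v_{42} = 51 + 41·(-10) = -359.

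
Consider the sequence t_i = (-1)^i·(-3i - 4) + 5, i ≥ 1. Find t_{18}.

(-1)^18 = 1; -3i - 4 at i=18 is -58; so t_{18} = -53.

-53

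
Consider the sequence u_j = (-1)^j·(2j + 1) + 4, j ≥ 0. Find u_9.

-15

(-1)^9 = -1; 2j + 1 at j=9 is 19; so u_9 = -15.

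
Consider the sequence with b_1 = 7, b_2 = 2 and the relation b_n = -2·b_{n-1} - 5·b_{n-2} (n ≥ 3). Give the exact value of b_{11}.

b_3 = -39, b_4 = 68, b_5 = 59, b_6 = -458, b_7 = 621, b_8 = 1048, b_9 = -5201, b_{10} = 5162, b_{11} = 15681.

15681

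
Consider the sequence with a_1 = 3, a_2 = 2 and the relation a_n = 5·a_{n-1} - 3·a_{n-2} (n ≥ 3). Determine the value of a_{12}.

Iterate the recurrence:
a_3 = 1;  a_4 = -1;  a_5 = -8;  a_6 = -37;  a_7 = -161;  a_8 = -694;  a_9 = -2987;  a_{10} = -12853;  a_{11} = -55304;  a_{12} = -237961.

-237961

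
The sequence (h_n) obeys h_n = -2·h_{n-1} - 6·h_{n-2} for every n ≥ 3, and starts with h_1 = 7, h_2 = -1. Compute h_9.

Step forward from the initial values:
h_3 = -40;  h_4 = 86;  h_5 = 68;  h_6 = -652;  h_7 = 896;  h_8 = 2120;  h_9 = -9616.

-9616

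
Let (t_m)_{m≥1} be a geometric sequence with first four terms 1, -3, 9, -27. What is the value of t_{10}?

-19683

Common ratio r = -3.
t_m = 1·(-3)^(m-1).
t_{10} = 1·(-3)^9 = -19683.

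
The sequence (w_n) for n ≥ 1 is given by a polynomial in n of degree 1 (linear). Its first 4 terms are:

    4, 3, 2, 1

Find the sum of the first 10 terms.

1st diffs: -1, -1, -1 (constant).
So w_n = -n + 5.
Continuing: …, 0, -1, -2, -3, …, w_{10} = -5.
Summing n = 1..10 (10 terms) gives -5.

-5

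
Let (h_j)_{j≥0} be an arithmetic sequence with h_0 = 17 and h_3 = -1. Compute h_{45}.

Common difference d = (-1 - 17) / (3 - 0) = -6.
h_j = 17 + (j - 0)·(-6).
h_{45} = 17 + 45·(-6) = -253.

-253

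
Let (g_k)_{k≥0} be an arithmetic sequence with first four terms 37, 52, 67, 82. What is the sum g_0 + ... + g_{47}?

18696

Common difference d = 15.
g_k = 37 + (k - 0)·15.
g_{47} = 742; S = 48·(37 + 742)/2 = 18696.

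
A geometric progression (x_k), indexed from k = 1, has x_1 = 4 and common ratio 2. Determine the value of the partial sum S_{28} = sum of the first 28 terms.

1073741820

x_k = 4·2^(k-1).
S = 4·(2^28 - 1)/(2 - 1) = 4·(268435456 - 1)/(1) = 1073741820.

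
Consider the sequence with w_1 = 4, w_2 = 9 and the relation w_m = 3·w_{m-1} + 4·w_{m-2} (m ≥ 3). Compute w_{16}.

2791728741

Applying the relation repeatedly:
w_3 = 43; w_4 = 165; w_5 = 667; …; w_{13} = 43620763; w_{14} = 174483045; w_{15} = 697932187; w_{16} = 2791728741.
(Characteristic roots are 4 and -1.)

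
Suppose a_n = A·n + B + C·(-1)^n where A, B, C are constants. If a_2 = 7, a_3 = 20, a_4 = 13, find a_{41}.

134

Write the equations: 2A + B + C = 7; 3A + B - C = 20; 4A + B + C = 13.
Subtracting the first from the second: A - 2C = 13.
Subtracting the second from the third: A + 2C = -7.
Solving: C = -5, A = 3, then B = 6.
Hence a_{41} = 3·41 + 6 + (-5)·(-1) = 134.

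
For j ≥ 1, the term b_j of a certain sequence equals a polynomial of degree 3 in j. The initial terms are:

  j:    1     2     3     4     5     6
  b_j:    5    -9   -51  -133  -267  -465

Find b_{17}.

-10299

1st diffs: -14, -42, -82, -134, -198.
2nd diffs: -28, -40, -52, -64.
3rd diffs: -12, -12, -12 (constant).
Newton forward-difference form: b_j = 5 + (-14)·C(j-1,1) + (-28)·C(j-1,2) + (-12)·C(j-1,3).
At j = 17: j-1 = 16, so b_{17} = 5 - 224 - 3360 - 6720 = -10299.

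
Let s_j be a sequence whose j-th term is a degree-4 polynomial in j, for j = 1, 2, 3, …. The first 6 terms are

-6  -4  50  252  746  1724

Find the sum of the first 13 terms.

145366

1st diffs: 2, 54, 202, 494, 978.
2nd diffs: 52, 148, 292, 484.
3rd diffs: 96, 144, 192.
4th diffs: 48, 48 (constant).
So s_j = 2j^4 - 4j^3 - 4.
Continuing: …, 3426, 6140, 10202, 15996, …, s_{13} = 48330.
Summing j = 1..13 (13 terms) gives 145366.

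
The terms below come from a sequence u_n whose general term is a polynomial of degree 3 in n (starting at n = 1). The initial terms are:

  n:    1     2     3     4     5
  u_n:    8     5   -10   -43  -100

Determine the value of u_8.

-475

1st diffs: -3, -15, -33, -57.
2nd diffs: -12, -18, -24.
3rd diffs: -6, -6 (constant).
Newton forward-difference form: u_n = 8 + (-3)·C(n-1,1) + (-12)·C(n-1,2) + (-6)·C(n-1,3).
At n = 8: n-1 = 7, so u_8 = 8 - 21 - 252 - 210 = -475.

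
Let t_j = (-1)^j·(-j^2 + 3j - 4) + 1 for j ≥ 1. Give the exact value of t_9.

59

(-1)^9 = -1; -j^2 + 3j - 4 at j=9 is -58; so t_9 = 59.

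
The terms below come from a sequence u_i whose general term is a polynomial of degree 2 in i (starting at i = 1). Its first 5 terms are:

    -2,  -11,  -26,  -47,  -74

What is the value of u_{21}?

-1322

1st diffs: -9, -15, -21, -27.
2nd diffs: -6, -6, -6 (constant).
Newton forward-difference form: u_i = -2 + (-9)·C(i-1,1) + (-6)·C(i-1,2).
At i = 21: i-1 = 20, so u_{21} = -2 - 180 - 1140 = -1322.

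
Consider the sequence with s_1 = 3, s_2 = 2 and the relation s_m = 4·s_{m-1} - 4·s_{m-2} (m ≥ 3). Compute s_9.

-3328

s_3 = -4, s_4 = -24, s_5 = -80, s_6 = -224, s_7 = -576, s_8 = -1408, s_9 = -3328.
(Characteristic roots are 2 and 2.)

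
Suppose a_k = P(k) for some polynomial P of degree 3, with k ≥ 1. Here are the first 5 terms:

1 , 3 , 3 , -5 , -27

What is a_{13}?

1st diffs: 2, 0, -8, -22.
2nd diffs: -2, -8, -14.
3rd diffs: -6, -6 (constant).
Newton forward-difference form: a_k = 1 + 2·C(k-1,1) + (-2)·C(k-1,2) + (-6)·C(k-1,3).
At k = 13: k-1 = 12, so a_{13} = 1 + 24 - 132 - 1320 = -1427.

-1427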